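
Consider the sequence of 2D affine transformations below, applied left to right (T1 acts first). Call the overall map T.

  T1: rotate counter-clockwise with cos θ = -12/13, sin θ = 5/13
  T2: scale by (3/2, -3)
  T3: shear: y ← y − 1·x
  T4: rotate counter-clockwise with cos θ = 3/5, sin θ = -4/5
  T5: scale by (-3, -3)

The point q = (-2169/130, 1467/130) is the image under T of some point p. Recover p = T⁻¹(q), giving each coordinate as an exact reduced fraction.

p = (-5, 1)

T1 = [-12/13 -5/13 0; 5/13 -12/13 0; 0 0 1]
T2·T1 = [-18/13 -15/26 0; -15/13 36/13 0; 0 0 1]
T3·…·T1 = [-18/13 -15/26 0; 3/13 87/26 0; 0 0 1]
T4·…·T1 = [-42/65 303/130 0; 81/65 321/130 0; 0 0 1]
T5·…·T1 = [126/65 -909/130 0; -243/65 -963/130 0; 0 0 1]
det M = -81/2; M⁻¹ = [107/585 -101/585 0; -6/65 -28/585 0; 0 0 1]
M⁻¹ · (-2169/130, 1467/130)ᵀ = (-5, 1)ᵀ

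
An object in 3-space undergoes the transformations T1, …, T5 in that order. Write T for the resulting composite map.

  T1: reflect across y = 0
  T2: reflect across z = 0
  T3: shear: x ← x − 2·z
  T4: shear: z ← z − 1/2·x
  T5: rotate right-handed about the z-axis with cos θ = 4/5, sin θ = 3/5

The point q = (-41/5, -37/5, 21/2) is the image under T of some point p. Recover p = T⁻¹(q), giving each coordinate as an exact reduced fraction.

p = (-1, 1, -5)

T1 = [1 0 0 0; 0 -1 0 0; 0 0 1 0; 0 0 0 1]
T2·T1 = [1 0 0 0; 0 -1 0 0; 0 0 -1 0; 0 0 0 1]
T3·…·T1 = [1 0 2 0; 0 -1 0 0; 0 0 -1 0; 0 0 0 1]
T4·…·T1 = [1 0 2 0; 0 -1 0 0; -1/2 0 -2 0; 0 0 0 1]
T5·…·T1 = [4/5 3/5 8/5 0; 3/5 -4/5 6/5 0; -1/2 0 -2 0; 0 0 0 1]
det M = 1; M⁻¹ = [8/5 6/5 2 0; 3/5 -4/5 0 0; -2/5 -3/10 -1 0; 0 0 0 1]
M⁻¹ · (-41/5, -37/5, 21/2)ᵀ = (-1, 1, -5)ᵀ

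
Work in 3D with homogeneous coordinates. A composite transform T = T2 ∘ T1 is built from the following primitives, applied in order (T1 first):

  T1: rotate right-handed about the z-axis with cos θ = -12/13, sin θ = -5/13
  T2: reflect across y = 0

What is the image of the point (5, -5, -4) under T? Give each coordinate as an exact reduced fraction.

T(p) = (-85/13, -35/13, -4)

T1 rotate right-handed about the z-axis with cos θ = -12/13, sin θ = -5/13: (5, -5, -4) → (-85/13, 35/13, -4)
T2 reflect across y = 0: (-85/13, 35/13, -4) → (-85/13, -35/13, -4)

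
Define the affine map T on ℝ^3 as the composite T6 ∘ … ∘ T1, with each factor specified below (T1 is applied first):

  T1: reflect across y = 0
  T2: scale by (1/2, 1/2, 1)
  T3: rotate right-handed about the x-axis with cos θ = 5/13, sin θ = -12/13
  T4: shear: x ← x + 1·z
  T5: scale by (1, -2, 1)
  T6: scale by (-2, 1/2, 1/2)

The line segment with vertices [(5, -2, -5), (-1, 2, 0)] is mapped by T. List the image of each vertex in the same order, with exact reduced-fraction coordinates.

T1 reflect across y = 0: (5, -2, -5) → (5, 2, -5); (-1, 2, 0) → (-1, -2, 0)
T2 scale by (1/2, 1/2, 1): (5, 2, -5) → (5/2, 1, -5); (-1, -2, 0) → (-1/2, -1, 0)
T3 rotate right-handed about the x-axis with cos θ = 5/13, sin θ = -12/13: (5/2, 1, -5) → (5/2, -55/13, -37/13); (-1/2, -1, 0) → (-1/2, -5/13, 12/13)
T4 shear: x ← x + 1·z: (5/2, -55/13, -37/13) → (-9/26, -55/13, -37/13); (-1/2, -5/13, 12/13) → (11/26, -5/13, 12/13)
T5 scale by (1, -2, 1): (-9/26, -55/13, -37/13) → (-9/26, 110/13, -37/13); (11/26, -5/13, 12/13) → (11/26, 10/13, 12/13)
T6 scale by (-2, 1/2, 1/2): (-9/26, 110/13, -37/13) → (9/13, 55/13, -37/26); (11/26, 10/13, 12/13) → (-11/13, 5/13, 6/13)

image vertices: (9/13, 55/13, -37/26), (-11/13, 5/13, 6/13)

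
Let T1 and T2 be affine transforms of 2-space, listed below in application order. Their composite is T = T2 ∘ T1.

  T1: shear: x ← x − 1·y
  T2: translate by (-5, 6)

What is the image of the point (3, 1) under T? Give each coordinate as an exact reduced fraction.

T1 shear: x ← x − 1·y: (3, 1) → (2, 1)
T2 translate by (-5, 6): (2, 1) → (-3, 7)

T(p) = (-3, 7)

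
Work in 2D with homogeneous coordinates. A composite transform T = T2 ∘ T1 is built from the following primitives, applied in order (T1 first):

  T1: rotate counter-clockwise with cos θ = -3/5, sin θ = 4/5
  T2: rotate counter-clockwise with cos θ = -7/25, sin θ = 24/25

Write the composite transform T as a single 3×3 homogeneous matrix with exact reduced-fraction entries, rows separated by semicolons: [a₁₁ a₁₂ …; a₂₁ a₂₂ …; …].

T1 = [-3/5 -4/5 0; 4/5 -3/5 0; 0 0 1]
T2·T1 = [-3/5 4/5 0; -4/5 -3/5 0; 0 0 1]

T = [-3/5 4/5 0; -4/5 -3/5 0; 0 0 1]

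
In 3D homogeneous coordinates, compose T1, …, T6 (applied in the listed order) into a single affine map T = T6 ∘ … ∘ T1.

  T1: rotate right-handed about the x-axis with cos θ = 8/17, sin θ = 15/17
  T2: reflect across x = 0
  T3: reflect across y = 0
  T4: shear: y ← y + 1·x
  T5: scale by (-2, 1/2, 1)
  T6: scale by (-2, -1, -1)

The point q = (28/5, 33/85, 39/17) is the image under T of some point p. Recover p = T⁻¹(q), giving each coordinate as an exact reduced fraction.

p = (-7/5, -1, -3)

T1 = [1 0 0 0; 0 8/17 -15/17 0; 0 15/17 8/17 0; 0 0 0 1]
T2·T1 = [-1 0 0 0; 0 8/17 -15/17 0; 0 15/17 8/17 0; 0 0 0 1]
T3·…·T1 = [-1 0 0 0; 0 -8/17 15/17 0; 0 15/17 8/17 0; 0 0 0 1]
T4·…·T1 = [-1 0 0 0; -1 -8/17 15/17 0; 0 15/17 8/17 0; 0 0 0 1]
T5·…·T1 = [2 0 0 0; -1/2 -4/17 15/34 0; 0 15/17 8/17 0; 0 0 0 1]
T6·…·T1 = [-4 0 0 0; 1/2 4/17 -15/34 0; 0 -15/17 -8/17 0; 0 0 0 1]
det M = 2; M⁻¹ = [-1/4 0 0 0; 2/17 16/17 -15/17 0; -15/68 -30/17 -8/17 0; 0 0 0 1]
M⁻¹ · (28/5, 33/85, 39/17)ᵀ = (-7/5, -1, -3)ᵀ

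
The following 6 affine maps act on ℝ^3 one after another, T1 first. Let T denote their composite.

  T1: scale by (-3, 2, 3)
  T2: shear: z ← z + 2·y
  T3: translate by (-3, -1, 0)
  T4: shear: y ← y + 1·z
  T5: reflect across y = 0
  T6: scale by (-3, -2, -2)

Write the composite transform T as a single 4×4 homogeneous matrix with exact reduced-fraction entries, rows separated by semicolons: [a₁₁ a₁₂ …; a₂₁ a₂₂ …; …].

T1 = [-3 0 0 0; 0 2 0 0; 0 0 3 0; 0 0 0 1]
T2·T1 = [-3 0 0 0; 0 2 0 0; 0 4 3 0; 0 0 0 1]
T3·…·T1 = [-3 0 0 -3; 0 2 0 -1; 0 4 3 0; 0 0 0 1]
T4·…·T1 = [-3 0 0 -3; 0 6 3 -1; 0 4 3 0; 0 0 0 1]
T5·…·T1 = [-3 0 0 -3; 0 -6 -3 1; 0 4 3 0; 0 0 0 1]
T6·…·T1 = [9 0 0 9; 0 12 6 -2; 0 -8 -6 0; 0 0 0 1]

T = [9 0 0 9; 0 12 6 -2; 0 -8 -6 0; 0 0 0 1]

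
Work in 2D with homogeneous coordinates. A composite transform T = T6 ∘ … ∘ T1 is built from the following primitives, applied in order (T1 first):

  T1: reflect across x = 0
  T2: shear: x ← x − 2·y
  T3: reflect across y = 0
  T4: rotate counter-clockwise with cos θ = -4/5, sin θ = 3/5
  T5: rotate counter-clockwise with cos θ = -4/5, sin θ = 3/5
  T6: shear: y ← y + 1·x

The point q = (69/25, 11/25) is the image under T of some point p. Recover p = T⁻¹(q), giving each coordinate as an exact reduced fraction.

T1 = [-1 0 0; 0 1 0; 0 0 1]
T2·T1 = [-1 -2 0; 0 1 0; 0 0 1]
T3·…·T1 = [-1 -2 0; 0 -1 0; 0 0 1]
T4·…·T1 = [4/5 11/5 0; -3/5 -2/5 0; 0 0 1]
T5·…·T1 = [-7/25 -38/25 0; 24/25 41/25 0; 0 0 1]
T6·…·T1 = [-7/25 -38/25 0; 17/25 3/25 0; 0 0 1]
det M = 1; M⁻¹ = [3/25 38/25 0; -17/25 -7/25 0; 0 0 1]
M⁻¹ · (69/25, 11/25)ᵀ = (1, -2)ᵀ

p = (1, -2)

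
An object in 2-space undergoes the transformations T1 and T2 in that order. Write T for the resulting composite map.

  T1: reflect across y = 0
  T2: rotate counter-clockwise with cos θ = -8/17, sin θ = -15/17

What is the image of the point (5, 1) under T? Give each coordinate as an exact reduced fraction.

T(p) = (-55/17, -67/17)

T1 reflect across y = 0: (5, 1) → (5, -1)
T2 rotate counter-clockwise with cos θ = -8/17, sin θ = -15/17: (5, -1) → (-55/17, -67/17)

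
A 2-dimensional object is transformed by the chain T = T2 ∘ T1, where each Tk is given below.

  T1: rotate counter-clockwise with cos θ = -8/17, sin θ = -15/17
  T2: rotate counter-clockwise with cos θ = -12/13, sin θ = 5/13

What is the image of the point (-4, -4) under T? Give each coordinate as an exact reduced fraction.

T1 rotate counter-clockwise with cos θ = -8/17, sin θ = -15/17: (-4, -4) → (-28/17, 92/17)
T2 rotate counter-clockwise with cos θ = -12/13, sin θ = 5/13: (-28/17, 92/17) → (-124/221, -1244/221)

T(p) = (-124/221, -1244/221)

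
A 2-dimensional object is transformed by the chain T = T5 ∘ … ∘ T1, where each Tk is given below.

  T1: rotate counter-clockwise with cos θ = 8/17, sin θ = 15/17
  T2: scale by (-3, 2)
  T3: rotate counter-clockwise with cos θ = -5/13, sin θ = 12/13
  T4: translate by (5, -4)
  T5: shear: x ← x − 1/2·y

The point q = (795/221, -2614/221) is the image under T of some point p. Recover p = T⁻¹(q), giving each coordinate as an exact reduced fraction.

p = (5, 1)

T1 = [8/17 -15/17 0; 15/17 8/17 0; 0 0 1]
T2·T1 = [-24/17 45/17 0; 30/17 16/17 0; 0 0 1]
T3·…·T1 = [-240/221 -417/221 0; -438/221 460/221 0; 0 0 1]
T4·…·T1 = [-240/221 -417/221 5; -438/221 460/221 -4; 0 0 1]
T5·…·T1 = [-21/221 -647/221 7; -438/221 460/221 -4; 0 0 1]
det M = -6; M⁻¹ = [-230/663 -647/1326 316/663; -73/221 7/442 525/221; 0 0 1]
M⁻¹ · (795/221, -2614/221)ᵀ = (5, 1)ᵀ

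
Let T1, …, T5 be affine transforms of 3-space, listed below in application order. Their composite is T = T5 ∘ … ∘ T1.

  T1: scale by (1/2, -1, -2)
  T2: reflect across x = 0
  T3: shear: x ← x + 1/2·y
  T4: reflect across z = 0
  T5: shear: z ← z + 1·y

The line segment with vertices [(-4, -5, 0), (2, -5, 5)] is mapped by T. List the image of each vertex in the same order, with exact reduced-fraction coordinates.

T1 scale by (1/2, -1, -2): (-4, -5, 0) → (-2, 5, 0); (2, -5, 5) → (1, 5, -10)
T2 reflect across x = 0: (-2, 5, 0) → (2, 5, 0); (1, 5, -10) → (-1, 5, -10)
T3 shear: x ← x + 1/2·y: (2, 5, 0) → (9/2, 5, 0); (-1, 5, -10) → (3/2, 5, -10)
T4 reflect across z = 0: (9/2, 5, 0) → (9/2, 5, 0); (3/2, 5, -10) → (3/2, 5, 10)
T5 shear: z ← z + 1·y: (9/2, 5, 0) → (9/2, 5, 5); (3/2, 5, 10) → (3/2, 5, 15)

image vertices: (9/2, 5, 5), (3/2, 5, 15)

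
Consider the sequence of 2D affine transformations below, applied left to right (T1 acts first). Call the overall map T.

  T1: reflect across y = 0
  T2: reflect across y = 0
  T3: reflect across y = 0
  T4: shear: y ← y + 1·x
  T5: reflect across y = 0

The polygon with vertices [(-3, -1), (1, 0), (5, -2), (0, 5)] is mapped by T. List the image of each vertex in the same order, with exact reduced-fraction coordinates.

T1 reflect across y = 0: (-3, -1) → (-3, 1); (1, 0) → (1, 0); (5, -2) → (5, 2); (0, 5) → (0, -5)
T2 reflect across y = 0: (-3, 1) → (-3, -1); (1, 0) → (1, 0); (5, 2) → (5, -2); (0, -5) → (0, 5)
T3 reflect across y = 0: (-3, -1) → (-3, 1); (1, 0) → (1, 0); (5, -2) → (5, 2); (0, 5) → (0, -5)
T4 shear: y ← y + 1·x: (-3, 1) → (-3, -2); (1, 0) → (1, 1); (5, 2) → (5, 7); (0, -5) → (0, -5)
T5 reflect across y = 0: (-3, -2) → (-3, 2); (1, 1) → (1, -1); (5, 7) → (5, -7); (0, -5) → (0, 5)

image vertices: (-3, 2), (1, -1), (5, -7), (0, 5)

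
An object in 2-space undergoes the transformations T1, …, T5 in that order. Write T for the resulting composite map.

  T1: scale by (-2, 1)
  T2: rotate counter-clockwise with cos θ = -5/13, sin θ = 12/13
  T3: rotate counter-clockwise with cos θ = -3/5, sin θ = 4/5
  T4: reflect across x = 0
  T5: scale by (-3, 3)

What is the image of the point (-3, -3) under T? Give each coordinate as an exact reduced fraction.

T(p) = (-1098/65, -711/65)

T1 scale by (-2, 1): (-3, -3) → (6, -3)
T2 rotate counter-clockwise with cos θ = -5/13, sin θ = 12/13: (6, -3) → (6/13, 87/13)
T3 rotate counter-clockwise with cos θ = -3/5, sin θ = 4/5: (6/13, 87/13) → (-366/65, -237/65)
T4 reflect across x = 0: (-366/65, -237/65) → (366/65, -237/65)
T5 scale by (-3, 3): (366/65, -237/65) → (-1098/65, -711/65)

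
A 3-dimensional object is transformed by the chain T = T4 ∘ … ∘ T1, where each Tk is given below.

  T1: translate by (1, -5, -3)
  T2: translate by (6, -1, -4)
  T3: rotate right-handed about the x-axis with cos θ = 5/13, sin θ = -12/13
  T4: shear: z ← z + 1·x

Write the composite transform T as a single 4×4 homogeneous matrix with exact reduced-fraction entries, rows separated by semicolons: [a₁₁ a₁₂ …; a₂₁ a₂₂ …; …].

T1 = [1 0 0 1; 0 1 0 -5; 0 0 1 -3; 0 0 0 1]
T2·T1 = [1 0 0 7; 0 1 0 -6; 0 0 1 -7; 0 0 0 1]
T3·…·T1 = [1 0 0 7; 0 5/13 12/13 -114/13; 0 -12/13 5/13 37/13; 0 0 0 1]
T4·…·T1 = [1 0 0 7; 0 5/13 12/13 -114/13; 1 -12/13 5/13 128/13; 0 0 0 1]

T = [1 0 0 7; 0 5/13 12/13 -114/13; 1 -12/13 5/13 128/13; 0 0 0 1]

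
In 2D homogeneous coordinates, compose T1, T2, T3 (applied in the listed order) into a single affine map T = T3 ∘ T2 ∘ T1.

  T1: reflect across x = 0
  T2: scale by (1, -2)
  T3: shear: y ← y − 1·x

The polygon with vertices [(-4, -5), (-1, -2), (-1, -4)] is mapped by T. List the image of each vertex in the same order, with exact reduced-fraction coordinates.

T1 reflect across x = 0: (-4, -5) → (4, -5); (-1, -2) → (1, -2); (-1, -4) → (1, -4)
T2 scale by (1, -2): (4, -5) → (4, 10); (1, -2) → (1, 4); (1, -4) → (1, 8)
T3 shear: y ← y − 1·x: (4, 10) → (4, 6); (1, 4) → (1, 3); (1, 8) → (1, 7)

image vertices: (4, 6), (1, 3), (1, 7)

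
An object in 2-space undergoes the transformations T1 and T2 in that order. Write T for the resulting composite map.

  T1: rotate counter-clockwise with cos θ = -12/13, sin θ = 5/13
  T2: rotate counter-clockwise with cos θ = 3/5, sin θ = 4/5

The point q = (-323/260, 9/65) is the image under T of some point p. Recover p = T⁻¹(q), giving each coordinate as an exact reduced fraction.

T1 = [-12/13 -5/13 0; 5/13 -12/13 0; 0 0 1]
T2·T1 = [-56/65 33/65 0; -33/65 -56/65 0; 0 0 1]
det M = 1; M⁻¹ = [-56/65 -33/65 0; 33/65 -56/65 0; 0 0 1]
M⁻¹ · (-323/260, 9/65)ᵀ = (1, -3/4)ᵀ

p = (1, -3/4)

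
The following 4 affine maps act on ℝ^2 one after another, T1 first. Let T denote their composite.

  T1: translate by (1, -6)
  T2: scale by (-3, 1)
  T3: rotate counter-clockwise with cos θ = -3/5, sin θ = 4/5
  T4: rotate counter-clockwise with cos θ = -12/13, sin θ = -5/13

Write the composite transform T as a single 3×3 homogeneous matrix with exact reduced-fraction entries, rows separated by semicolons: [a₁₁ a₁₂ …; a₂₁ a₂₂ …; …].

T1 = [1 0 1; 0 1 -6; 0 0 1]
T2·T1 = [-3 0 -3; 0 1 -6; 0 0 1]
T3·…·T1 = [9/5 -4/5 33/5; -12/5 -3/5 6/5; 0 0 1]
T4·…·T1 = [-168/65 33/65 -366/65; 99/65 56/65 -237/65; 0 0 1]

T = [-168/65 33/65 -366/65; 99/65 56/65 -237/65; 0 0 1]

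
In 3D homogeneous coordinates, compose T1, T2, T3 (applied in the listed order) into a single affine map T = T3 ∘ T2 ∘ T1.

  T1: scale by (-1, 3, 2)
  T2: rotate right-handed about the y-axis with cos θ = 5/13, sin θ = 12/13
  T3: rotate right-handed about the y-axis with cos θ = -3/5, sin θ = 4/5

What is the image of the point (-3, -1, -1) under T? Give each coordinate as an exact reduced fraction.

T(p) = (-157/65, -3, 174/65)

T1 scale by (-1, 3, 2): (-3, -1, -1) → (3, -3, -2)
T2 rotate right-handed about the y-axis with cos θ = 5/13, sin θ = 12/13: (3, -3, -2) → (-9/13, -3, -46/13)
T3 rotate right-handed about the y-axis with cos θ = -3/5, sin θ = 4/5: (-9/13, -3, -46/13) → (-157/65, -3, 174/65)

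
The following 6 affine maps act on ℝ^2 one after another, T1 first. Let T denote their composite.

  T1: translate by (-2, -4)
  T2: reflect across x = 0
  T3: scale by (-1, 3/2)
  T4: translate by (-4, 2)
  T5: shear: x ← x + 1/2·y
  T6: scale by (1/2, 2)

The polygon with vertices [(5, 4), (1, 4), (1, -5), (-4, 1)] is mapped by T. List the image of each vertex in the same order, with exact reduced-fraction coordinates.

T1 translate by (-2, -4): (5, 4) → (3, 0); (1, 4) → (-1, 0); (1, -5) → (-1, -9); (-4, 1) → (-6, -3)
T2 reflect across x = 0: (3, 0) → (-3, 0); (-1, 0) → (1, 0); (-1, -9) → (1, -9); (-6, -3) → (6, -3)
T3 scale by (-1, 3/2): (-3, 0) → (3, 0); (1, 0) → (-1, 0); (1, -9) → (-1, -27/2); (6, -3) → (-6, -9/2)
T4 translate by (-4, 2): (3, 0) → (-1, 2); (-1, 0) → (-5, 2); (-1, -27/2) → (-5, -23/2); (-6, -9/2) → (-10, -5/2)
T5 shear: x ← x + 1/2·y: (-1, 2) → (0, 2); (-5, 2) → (-4, 2); (-5, -23/2) → (-43/4, -23/2); (-10, -5/2) → (-45/4, -5/2)
T6 scale by (1/2, 2): (0, 2) → (0, 4); (-4, 2) → (-2, 4); (-43/4, -23/2) → (-43/8, -23); (-45/4, -5/2) → (-45/8, -5)

image vertices: (0, 4), (-2, 4), (-43/8, -23), (-45/8, -5)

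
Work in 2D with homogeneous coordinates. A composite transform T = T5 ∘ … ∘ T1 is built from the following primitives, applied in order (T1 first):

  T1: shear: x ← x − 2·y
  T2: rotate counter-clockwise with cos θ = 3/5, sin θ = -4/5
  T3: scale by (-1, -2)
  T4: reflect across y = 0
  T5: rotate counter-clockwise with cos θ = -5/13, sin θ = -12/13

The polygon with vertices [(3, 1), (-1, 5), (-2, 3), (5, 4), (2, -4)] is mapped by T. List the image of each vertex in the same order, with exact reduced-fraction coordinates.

image vertices: (11/65, 94/65), (1351/65, -746/65), (924/65, -554/65), (47/5, -12/5), (-1178/65, 688/65)

T1 shear: x ← x − 2·y: (3, 1) → (1, 1); (-1, 5) → (-11, 5); (-2, 3) → (-8, 3); (5, 4) → (-3, 4); (2, -4) → (10, -4)
T2 rotate counter-clockwise with cos θ = 3/5, sin θ = -4/5: (1, 1) → (7/5, -1/5); (-11, 5) → (-13/5, 59/5); (-8, 3) → (-12/5, 41/5); (-3, 4) → (7/5, 24/5); (10, -4) → (14/5, -52/5)
T3 scale by (-1, -2): (7/5, -1/5) → (-7/5, 2/5); (-13/5, 59/5) → (13/5, -118/5); (-12/5, 41/5) → (12/5, -82/5); (7/5, 24/5) → (-7/5, -48/5); (14/5, -52/5) → (-14/5, 104/5)
T4 reflect across y = 0: (-7/5, 2/5) → (-7/5, -2/5); (13/5, -118/5) → (13/5, 118/5); (12/5, -82/5) → (12/5, 82/5); (-7/5, -48/5) → (-7/5, 48/5); (-14/5, 104/5) → (-14/5, -104/5)
T5 rotate counter-clockwise with cos θ = -5/13, sin θ = -12/13: (-7/5, -2/5) → (11/65, 94/65); (13/5, 118/5) → (1351/65, -746/65); (12/5, 82/5) → (924/65, -554/65); (-7/5, 48/5) → (47/5, -12/5); (-14/5, -104/5) → (-1178/65, 688/65)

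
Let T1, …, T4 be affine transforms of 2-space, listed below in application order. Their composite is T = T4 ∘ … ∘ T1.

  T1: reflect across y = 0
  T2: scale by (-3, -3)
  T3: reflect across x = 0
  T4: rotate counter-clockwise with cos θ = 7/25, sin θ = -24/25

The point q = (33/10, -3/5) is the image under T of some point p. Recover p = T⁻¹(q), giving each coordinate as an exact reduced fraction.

T1 = [1 0 0; 0 -1 0; 0 0 1]
T2·T1 = [-3 0 0; 0 3 0; 0 0 1]
T3·…·T1 = [3 0 0; 0 3 0; 0 0 1]
T4·…·T1 = [21/25 72/25 0; -72/25 21/25 0; 0 0 1]
det M = 9; M⁻¹ = [7/75 -8/25 0; 8/25 7/75 0; 0 0 1]
M⁻¹ · (33/10, -3/5)ᵀ = (1/2, 1)ᵀ

p = (1/2, 1)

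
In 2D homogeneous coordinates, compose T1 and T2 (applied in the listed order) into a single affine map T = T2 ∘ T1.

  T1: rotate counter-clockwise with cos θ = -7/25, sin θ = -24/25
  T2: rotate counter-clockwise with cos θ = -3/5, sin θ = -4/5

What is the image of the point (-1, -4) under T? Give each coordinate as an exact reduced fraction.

T(p) = (19/5, 8/5)

T1 rotate counter-clockwise with cos θ = -7/25, sin θ = -24/25: (-1, -4) → (-89/25, 52/25)
T2 rotate counter-clockwise with cos θ = -3/5, sin θ = -4/5: (-89/25, 52/25) → (19/5, 8/5)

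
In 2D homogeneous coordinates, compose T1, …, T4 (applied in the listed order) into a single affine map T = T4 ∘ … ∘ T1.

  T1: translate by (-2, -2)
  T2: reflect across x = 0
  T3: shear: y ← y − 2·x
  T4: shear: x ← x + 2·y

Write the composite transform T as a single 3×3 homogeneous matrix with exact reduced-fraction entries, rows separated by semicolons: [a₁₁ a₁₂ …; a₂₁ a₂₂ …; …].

T = [3 2 -10; 2 1 -6; 0 0 1]

T1 = [1 0 -2; 0 1 -2; 0 0 1]
T2·T1 = [-1 0 2; 0 1 -2; 0 0 1]
T3·…·T1 = [-1 0 2; 2 1 -6; 0 0 1]
T4·…·T1 = [3 2 -10; 2 1 -6; 0 0 1]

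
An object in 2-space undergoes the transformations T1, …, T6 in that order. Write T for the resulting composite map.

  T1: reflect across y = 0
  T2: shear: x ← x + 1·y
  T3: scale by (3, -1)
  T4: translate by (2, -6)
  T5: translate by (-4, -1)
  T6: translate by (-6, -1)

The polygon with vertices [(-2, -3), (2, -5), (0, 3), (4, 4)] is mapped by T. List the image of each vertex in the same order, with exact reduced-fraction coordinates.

T1 reflect across y = 0: (-2, -3) → (-2, 3); (2, -5) → (2, 5); (0, 3) → (0, -3); (4, 4) → (4, -4)
T2 shear: x ← x + 1·y: (-2, 3) → (1, 3); (2, 5) → (7, 5); (0, -3) → (-3, -3); (4, -4) → (0, -4)
T3 scale by (3, -1): (1, 3) → (3, -3); (7, 5) → (21, -5); (-3, -3) → (-9, 3); (0, -4) → (0, 4)
T4 translate by (2, -6): (3, -3) → (5, -9); (21, -5) → (23, -11); (-9, 3) → (-7, -3); (0, 4) → (2, -2)
T5 translate by (-4, -1): (5, -9) → (1, -10); (23, -11) → (19, -12); (-7, -3) → (-11, -4); (2, -2) → (-2, -3)
T6 translate by (-6, -1): (1, -10) → (-5, -11); (19, -12) → (13, -13); (-11, -4) → (-17, -5); (-2, -3) → (-8, -4)

image vertices: (-5, -11), (13, -13), (-17, -5), (-8, -4)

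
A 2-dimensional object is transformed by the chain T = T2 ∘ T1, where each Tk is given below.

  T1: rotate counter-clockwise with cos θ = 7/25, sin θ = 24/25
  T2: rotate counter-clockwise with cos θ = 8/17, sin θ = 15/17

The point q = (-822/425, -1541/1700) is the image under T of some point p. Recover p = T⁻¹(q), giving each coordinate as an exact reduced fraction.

p = (3/4, 2)

T1 = [7/25 -24/25 0; 24/25 7/25 0; 0 0 1]
T2·T1 = [-304/425 -297/425 0; 297/425 -304/425 0; 0 0 1]
det M = 1; M⁻¹ = [-304/425 297/425 0; -297/425 -304/425 0; 0 0 1]
M⁻¹ · (-822/425, -1541/1700)ᵀ = (3/4, 2)ᵀ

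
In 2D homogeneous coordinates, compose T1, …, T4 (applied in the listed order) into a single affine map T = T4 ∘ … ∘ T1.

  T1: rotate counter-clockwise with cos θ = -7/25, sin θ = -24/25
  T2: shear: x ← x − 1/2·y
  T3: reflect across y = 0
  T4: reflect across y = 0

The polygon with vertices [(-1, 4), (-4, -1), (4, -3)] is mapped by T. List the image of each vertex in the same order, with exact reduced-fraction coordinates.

image vertices: (21/5, -4/25), (-19/10, 103/25), (-5/2, -3)

T1 rotate counter-clockwise with cos θ = -7/25, sin θ = -24/25: (-1, 4) → (103/25, -4/25); (-4, -1) → (4/25, 103/25); (4, -3) → (-4, -3)
T2 shear: x ← x − 1/2·y: (103/25, -4/25) → (21/5, -4/25); (4/25, 103/25) → (-19/10, 103/25); (-4, -3) → (-5/2, -3)
T3 reflect across y = 0: (21/5, -4/25) → (21/5, 4/25); (-19/10, 103/25) → (-19/10, -103/25); (-5/2, -3) → (-5/2, 3)
T4 reflect across y = 0: (21/5, 4/25) → (21/5, -4/25); (-19/10, -103/25) → (-19/10, 103/25); (-5/2, 3) → (-5/2, -3)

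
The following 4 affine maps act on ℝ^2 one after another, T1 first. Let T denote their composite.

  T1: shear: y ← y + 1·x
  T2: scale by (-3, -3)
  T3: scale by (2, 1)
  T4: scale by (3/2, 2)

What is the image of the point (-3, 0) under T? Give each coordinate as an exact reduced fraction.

T1 shear: y ← y + 1·x: (-3, 0) → (-3, -3)
T2 scale by (-3, -3): (-3, -3) → (9, 9)
T3 scale by (2, 1): (9, 9) → (18, 9)
T4 scale by (3/2, 2): (18, 9) → (27, 18)

T(p) = (27, 18)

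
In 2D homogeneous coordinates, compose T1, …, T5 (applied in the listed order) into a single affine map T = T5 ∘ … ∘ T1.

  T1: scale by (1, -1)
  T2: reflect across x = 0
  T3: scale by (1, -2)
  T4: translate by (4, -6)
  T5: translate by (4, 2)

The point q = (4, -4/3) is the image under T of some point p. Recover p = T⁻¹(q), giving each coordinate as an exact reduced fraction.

p = (4, 4/3)

T1 = [1 0 0; 0 -1 0; 0 0 1]
T2·T1 = [-1 0 0; 0 -1 0; 0 0 1]
T3·…·T1 = [-1 0 0; 0 2 0; 0 0 1]
T4·…·T1 = [-1 0 4; 0 2 -6; 0 0 1]
T5·…·T1 = [-1 0 8; 0 2 -4; 0 0 1]
det M = -2; M⁻¹ = [-1 0 8; 0 1/2 2; 0 0 1]
M⁻¹ · (4, -4/3)ᵀ = (4, 4/3)ᵀ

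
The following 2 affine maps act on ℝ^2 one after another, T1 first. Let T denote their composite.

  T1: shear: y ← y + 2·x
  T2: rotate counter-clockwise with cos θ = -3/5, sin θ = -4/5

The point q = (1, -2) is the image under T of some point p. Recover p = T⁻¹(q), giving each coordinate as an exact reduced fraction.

p = (1, 0)

T1 = [1 0 0; 2 1 0; 0 0 1]
T2·T1 = [1 4/5 0; -2 -3/5 0; 0 0 1]
det M = 1; M⁻¹ = [-3/5 -4/5 0; 2 1 0; 0 0 1]
M⁻¹ · (1, -2)ᵀ = (1, 0)ᵀ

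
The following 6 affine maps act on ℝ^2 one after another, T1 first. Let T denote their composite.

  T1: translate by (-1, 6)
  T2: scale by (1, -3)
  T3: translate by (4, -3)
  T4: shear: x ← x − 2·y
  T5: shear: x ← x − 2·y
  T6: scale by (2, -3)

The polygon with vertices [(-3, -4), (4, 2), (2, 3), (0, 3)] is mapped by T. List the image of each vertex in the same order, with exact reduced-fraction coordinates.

image vertices: (72, 27), (230, 81), (250, 90), (246, 90)

T1 translate by (-1, 6): (-3, -4) → (-4, 2); (4, 2) → (3, 8); (2, 3) → (1, 9); (0, 3) → (-1, 9)
T2 scale by (1, -3): (-4, 2) → (-4, -6); (3, 8) → (3, -24); (1, 9) → (1, -27); (-1, 9) → (-1, -27)
T3 translate by (4, -3): (-4, -6) → (0, -9); (3, -24) → (7, -27); (1, -27) → (5, -30); (-1, -27) → (3, -30)
T4 shear: x ← x − 2·y: (0, -9) → (18, -9); (7, -27) → (61, -27); (5, -30) → (65, -30); (3, -30) → (63, -30)
T5 shear: x ← x − 2·y: (18, -9) → (36, -9); (61, -27) → (115, -27); (65, -30) → (125, -30); (63, -30) → (123, -30)
T6 scale by (2, -3): (36, -9) → (72, 27); (115, -27) → (230, 81); (125, -30) → (250, 90); (123, -30) → (246, 90)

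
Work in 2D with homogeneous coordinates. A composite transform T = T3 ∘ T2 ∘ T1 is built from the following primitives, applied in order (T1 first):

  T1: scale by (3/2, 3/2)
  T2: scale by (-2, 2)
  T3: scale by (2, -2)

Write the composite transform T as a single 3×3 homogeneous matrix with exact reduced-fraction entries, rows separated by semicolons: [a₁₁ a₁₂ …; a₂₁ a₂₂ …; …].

T = [-6 0 0; 0 -6 0; 0 0 1]

T1 = [3/2 0 0; 0 3/2 0; 0 0 1]
T2·T1 = [-3 0 0; 0 3 0; 0 0 1]
T3·…·T1 = [-6 0 0; 0 -6 0; 0 0 1]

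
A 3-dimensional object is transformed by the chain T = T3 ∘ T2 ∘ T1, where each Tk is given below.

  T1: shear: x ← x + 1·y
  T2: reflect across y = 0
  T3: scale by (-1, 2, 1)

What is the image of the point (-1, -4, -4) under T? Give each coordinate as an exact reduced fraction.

T(p) = (5, 8, -4)

T1 shear: x ← x + 1·y: (-1, -4, -4) → (-5, -4, -4)
T2 reflect across y = 0: (-5, -4, -4) → (-5, 4, -4)
T3 scale by (-1, 2, 1): (-5, 4, -4) → (5, 8, -4)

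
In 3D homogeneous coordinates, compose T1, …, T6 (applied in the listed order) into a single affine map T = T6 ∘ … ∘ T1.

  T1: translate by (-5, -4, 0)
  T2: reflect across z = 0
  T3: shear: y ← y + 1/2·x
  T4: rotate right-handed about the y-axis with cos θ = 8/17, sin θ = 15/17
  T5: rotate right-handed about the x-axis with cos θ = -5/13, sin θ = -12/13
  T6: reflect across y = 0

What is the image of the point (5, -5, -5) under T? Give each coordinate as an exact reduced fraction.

T(p) = (75/17, -1245/221, 1636/221)

T1 translate by (-5, -4, 0): (5, -5, -5) → (0, -9, -5)
T2 reflect across z = 0: (0, -9, -5) → (0, -9, 5)
T3 shear: y ← y + 1/2·x: (0, -9, 5) → (0, -9, 5)
T4 rotate right-handed about the y-axis with cos θ = 8/17, sin θ = 15/17: (0, -9, 5) → (75/17, -9, 40/17)
T5 rotate right-handed about the x-axis with cos θ = -5/13, sin θ = -12/13: (75/17, -9, 40/17) → (75/17, 1245/221, 1636/221)
T6 reflect across y = 0: (75/17, 1245/221, 1636/221) → (75/17, -1245/221, 1636/221)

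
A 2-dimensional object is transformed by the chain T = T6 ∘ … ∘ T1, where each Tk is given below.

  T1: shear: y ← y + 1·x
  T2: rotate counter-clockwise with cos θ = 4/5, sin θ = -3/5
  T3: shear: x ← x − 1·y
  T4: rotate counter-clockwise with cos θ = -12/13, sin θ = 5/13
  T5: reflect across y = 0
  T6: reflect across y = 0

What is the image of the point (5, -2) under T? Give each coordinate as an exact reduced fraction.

T(p) = (-369/65, 196/65)

T1 shear: y ← y + 1·x: (5, -2) → (5, 3)
T2 rotate counter-clockwise with cos θ = 4/5, sin θ = -3/5: (5, 3) → (29/5, -3/5)
T3 shear: x ← x − 1·y: (29/5, -3/5) → (32/5, -3/5)
T4 rotate counter-clockwise with cos θ = -12/13, sin θ = 5/13: (32/5, -3/5) → (-369/65, 196/65)
T5 reflect across y = 0: (-369/65, 196/65) → (-369/65, -196/65)
T6 reflect across y = 0: (-369/65, -196/65) → (-369/65, 196/65)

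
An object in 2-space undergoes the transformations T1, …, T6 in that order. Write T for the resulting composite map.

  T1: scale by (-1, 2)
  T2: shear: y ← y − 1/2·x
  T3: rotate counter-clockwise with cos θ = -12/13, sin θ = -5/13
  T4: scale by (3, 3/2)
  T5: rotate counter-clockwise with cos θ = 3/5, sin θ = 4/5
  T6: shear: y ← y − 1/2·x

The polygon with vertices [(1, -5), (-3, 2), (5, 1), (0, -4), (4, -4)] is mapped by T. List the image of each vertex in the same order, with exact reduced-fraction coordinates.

image vertices: (-159/10, 501/52), (9/10, -411/52), (141/10, 321/52), (-72/5, 84/13), (-6, 165/13)

T1 scale by (-1, 2): (1, -5) → (-1, -10); (-3, 2) → (3, 4); (5, 1) → (-5, 2); (0, -4) → (0, -8); (4, -4) → (-4, -8)
T2 shear: y ← y − 1/2·x: (-1, -10) → (-1, -19/2); (3, 4) → (3, 5/2); (-5, 2) → (-5, 9/2); (0, -8) → (0, -8); (-4, -8) → (-4, -6)
T3 rotate counter-clockwise with cos θ = -12/13, sin θ = -5/13: (-1, -19/2) → (-71/26, 119/13); (3, 5/2) → (-47/26, -45/13); (-5, 9/2) → (165/26, -29/13); (0, -8) → (-40/13, 96/13); (-4, -6) → (18/13, 92/13)
T4 scale by (3, 3/2): (-71/26, 119/13) → (-213/26, 357/26); (-47/26, -45/13) → (-141/26, -135/26); (165/26, -29/13) → (495/26, -87/26); (-40/13, 96/13) → (-120/13, 144/13); (18/13, 92/13) → (54/13, 138/13)
T5 rotate counter-clockwise with cos θ = 3/5, sin θ = 4/5: (-213/26, 357/26) → (-159/10, 219/130); (-141/26, -135/26) → (9/10, -969/130); (495/26, -87/26) → (141/10, 1719/130); (-120/13, 144/13) → (-72/5, -48/65); (54/13, 138/13) → (-6, 126/13)
T6 shear: y ← y − 1/2·x: (-159/10, 219/130) → (-159/10, 501/52); (9/10, -969/130) → (9/10, -411/52); (141/10, 1719/130) → (141/10, 321/52); (-72/5, -48/65) → (-72/5, 84/13); (-6, 126/13) → (-6, 165/13)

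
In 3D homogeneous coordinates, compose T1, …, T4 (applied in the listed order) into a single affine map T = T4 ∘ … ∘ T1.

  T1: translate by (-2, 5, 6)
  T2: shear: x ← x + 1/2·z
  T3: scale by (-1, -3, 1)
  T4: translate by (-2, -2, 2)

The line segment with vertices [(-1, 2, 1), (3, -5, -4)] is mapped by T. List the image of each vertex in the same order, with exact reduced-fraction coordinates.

image vertices: (-5/2, -23, 9), (-4, -2, 4)

T1 translate by (-2, 5, 6): (-1, 2, 1) → (-3, 7, 7); (3, -5, -4) → (1, 0, 2)
T2 shear: x ← x + 1/2·z: (-3, 7, 7) → (1/2, 7, 7); (1, 0, 2) → (2, 0, 2)
T3 scale by (-1, -3, 1): (1/2, 7, 7) → (-1/2, -21, 7); (2, 0, 2) → (-2, 0, 2)
T4 translate by (-2, -2, 2): (-1/2, -21, 7) → (-5/2, -23, 9); (-2, 0, 2) → (-4, -2, 4)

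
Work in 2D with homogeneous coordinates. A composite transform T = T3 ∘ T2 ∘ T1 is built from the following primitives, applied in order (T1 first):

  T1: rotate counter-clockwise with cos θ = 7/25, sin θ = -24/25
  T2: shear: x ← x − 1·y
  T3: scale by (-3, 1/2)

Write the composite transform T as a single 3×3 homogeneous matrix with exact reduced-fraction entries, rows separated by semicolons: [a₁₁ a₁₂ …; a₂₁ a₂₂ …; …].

T1 = [7/25 24/25 0; -24/25 7/25 0; 0 0 1]
T2·T1 = [31/25 17/25 0; -24/25 7/25 0; 0 0 1]
T3·…·T1 = [-93/25 -51/25 0; -12/25 7/50 0; 0 0 1]

T = [-93/25 -51/25 0; -12/25 7/50 0; 0 0 1]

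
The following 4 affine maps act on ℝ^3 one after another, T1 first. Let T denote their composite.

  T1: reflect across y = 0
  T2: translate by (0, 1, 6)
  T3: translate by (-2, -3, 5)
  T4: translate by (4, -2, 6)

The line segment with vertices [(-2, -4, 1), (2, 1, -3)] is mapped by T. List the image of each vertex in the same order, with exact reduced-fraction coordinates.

image vertices: (0, 0, 18), (4, -5, 14)

T1 reflect across y = 0: (-2, -4, 1) → (-2, 4, 1); (2, 1, -3) → (2, -1, -3)
T2 translate by (0, 1, 6): (-2, 4, 1) → (-2, 5, 7); (2, -1, -3) → (2, 0, 3)
T3 translate by (-2, -3, 5): (-2, 5, 7) → (-4, 2, 12); (2, 0, 3) → (0, -3, 8)
T4 translate by (4, -2, 6): (-4, 2, 12) → (0, 0, 18); (0, -3, 8) → (4, -5, 14)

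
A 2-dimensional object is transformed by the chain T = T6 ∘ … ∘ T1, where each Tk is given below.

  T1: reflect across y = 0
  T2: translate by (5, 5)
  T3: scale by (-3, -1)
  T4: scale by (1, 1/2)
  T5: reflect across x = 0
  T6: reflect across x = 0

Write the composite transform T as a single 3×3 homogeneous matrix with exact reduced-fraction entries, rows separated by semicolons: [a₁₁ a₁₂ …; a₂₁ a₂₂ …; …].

T = [-3 0 -15; 0 1/2 -5/2; 0 0 1]

T1 = [1 0 0; 0 -1 0; 0 0 1]
T2·T1 = [1 0 5; 0 -1 5; 0 0 1]
T3·…·T1 = [-3 0 -15; 0 1 -5; 0 0 1]
T4·…·T1 = [-3 0 -15; 0 1/2 -5/2; 0 0 1]
T5·…·T1 = [3 0 15; 0 1/2 -5/2; 0 0 1]
T6·…·T1 = [-3 0 -15; 0 1/2 -5/2; 0 0 1]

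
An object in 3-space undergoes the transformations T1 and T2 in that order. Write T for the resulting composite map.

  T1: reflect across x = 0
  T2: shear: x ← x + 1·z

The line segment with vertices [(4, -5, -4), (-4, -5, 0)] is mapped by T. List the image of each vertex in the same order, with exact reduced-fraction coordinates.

image vertices: (-8, -5, -4), (4, -5, 0)

T1 reflect across x = 0: (4, -5, -4) → (-4, -5, -4); (-4, -5, 0) → (4, -5, 0)
T2 shear: x ← x + 1·z: (-4, -5, -4) → (-8, -5, -4); (4, -5, 0) → (4, -5, 0)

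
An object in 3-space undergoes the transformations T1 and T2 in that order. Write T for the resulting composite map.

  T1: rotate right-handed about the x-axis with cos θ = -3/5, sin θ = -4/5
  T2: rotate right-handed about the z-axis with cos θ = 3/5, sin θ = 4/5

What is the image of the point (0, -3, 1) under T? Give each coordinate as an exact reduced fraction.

T(p) = (-52/25, 39/25, 9/5)

T1 rotate right-handed about the x-axis with cos θ = -3/5, sin θ = -4/5: (0, -3, 1) → (0, 13/5, 9/5)
T2 rotate right-handed about the z-axis with cos θ = 3/5, sin θ = 4/5: (0, 13/5, 9/5) → (-52/25, 39/25, 9/5)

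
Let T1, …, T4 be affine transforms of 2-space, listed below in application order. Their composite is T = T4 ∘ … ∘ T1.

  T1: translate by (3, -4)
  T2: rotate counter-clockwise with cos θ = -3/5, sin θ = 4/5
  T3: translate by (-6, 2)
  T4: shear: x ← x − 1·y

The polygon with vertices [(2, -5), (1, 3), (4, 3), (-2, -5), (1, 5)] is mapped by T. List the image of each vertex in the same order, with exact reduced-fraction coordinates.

image vertices: (-66/5, 57/5), (-67/5, 29/5), (-88/5, 41/5), (-38/5, 41/5), (-69/5, 23/5)

T1 translate by (3, -4): (2, -5) → (5, -9); (1, 3) → (4, -1); (4, 3) → (7, -1); (-2, -5) → (1, -9); (1, 5) → (4, 1)
T2 rotate counter-clockwise with cos θ = -3/5, sin θ = 4/5: (5, -9) → (21/5, 47/5); (4, -1) → (-8/5, 19/5); (7, -1) → (-17/5, 31/5); (1, -9) → (33/5, 31/5); (4, 1) → (-16/5, 13/5)
T3 translate by (-6, 2): (21/5, 47/5) → (-9/5, 57/5); (-8/5, 19/5) → (-38/5, 29/5); (-17/5, 31/5) → (-47/5, 41/5); (33/5, 31/5) → (3/5, 41/5); (-16/5, 13/5) → (-46/5, 23/5)
T4 shear: x ← x − 1·y: (-9/5, 57/5) → (-66/5, 57/5); (-38/5, 29/5) → (-67/5, 29/5); (-47/5, 41/5) → (-88/5, 41/5); (3/5, 41/5) → (-38/5, 41/5); (-46/5, 23/5) → (-69/5, 23/5)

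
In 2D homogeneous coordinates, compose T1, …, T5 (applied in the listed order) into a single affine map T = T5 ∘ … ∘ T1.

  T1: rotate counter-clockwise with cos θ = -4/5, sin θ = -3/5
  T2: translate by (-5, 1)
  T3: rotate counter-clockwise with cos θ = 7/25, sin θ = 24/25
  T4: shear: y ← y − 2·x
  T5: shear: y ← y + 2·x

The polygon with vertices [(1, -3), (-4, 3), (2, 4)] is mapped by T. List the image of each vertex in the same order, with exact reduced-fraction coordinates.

image vertices: (-602/125, -814/125), (-24/25, 7/25), (261/125, -623/125)

T1 rotate counter-clockwise with cos θ = -4/5, sin θ = -3/5: (1, -3) → (-13/5, 9/5); (-4, 3) → (5, 0); (2, 4) → (4/5, -22/5)
T2 translate by (-5, 1): (-13/5, 9/5) → (-38/5, 14/5); (5, 0) → (0, 1); (4/5, -22/5) → (-21/5, -17/5)
T3 rotate counter-clockwise with cos θ = 7/25, sin θ = 24/25: (-38/5, 14/5) → (-602/125, -814/125); (0, 1) → (-24/25, 7/25); (-21/5, -17/5) → (261/125, -623/125)
T4 shear: y ← y − 2·x: (-602/125, -814/125) → (-602/125, 78/25); (-24/25, 7/25) → (-24/25, 11/5); (261/125, -623/125) → (261/125, -229/25)
T5 shear: y ← y + 2·x: (-602/125, 78/25) → (-602/125, -814/125); (-24/25, 11/5) → (-24/25, 7/25); (261/125, -229/25) → (261/125, -623/125)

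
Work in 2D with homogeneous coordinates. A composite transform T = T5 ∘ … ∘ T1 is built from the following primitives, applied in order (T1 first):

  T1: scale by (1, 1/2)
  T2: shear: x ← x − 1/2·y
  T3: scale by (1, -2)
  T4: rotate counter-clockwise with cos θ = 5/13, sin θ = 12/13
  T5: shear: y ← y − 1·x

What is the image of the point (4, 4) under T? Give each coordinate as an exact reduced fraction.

T1 scale by (1, 1/2): (4, 4) → (4, 2)
T2 shear: x ← x − 1/2·y: (4, 2) → (3, 2)
T3 scale by (1, -2): (3, 2) → (3, -4)
T4 rotate counter-clockwise with cos θ = 5/13, sin θ = 12/13: (3, -4) → (63/13, 16/13)
T5 shear: y ← y − 1·x: (63/13, 16/13) → (63/13, -47/13)

T(p) = (63/13, -47/13)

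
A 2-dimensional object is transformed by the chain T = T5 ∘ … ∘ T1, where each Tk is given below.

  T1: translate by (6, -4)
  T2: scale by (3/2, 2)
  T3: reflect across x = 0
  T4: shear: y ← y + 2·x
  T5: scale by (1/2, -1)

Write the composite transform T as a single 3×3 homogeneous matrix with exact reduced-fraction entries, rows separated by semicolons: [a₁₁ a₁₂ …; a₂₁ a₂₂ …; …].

T = [-3/4 0 -9/2; 3 -2 26; 0 0 1]

T1 = [1 0 6; 0 1 -4; 0 0 1]
T2·T1 = [3/2 0 9; 0 2 -8; 0 0 1]
T3·…·T1 = [-3/2 0 -9; 0 2 -8; 0 0 1]
T4·…·T1 = [-3/2 0 -9; -3 2 -26; 0 0 1]
T5·…·T1 = [-3/4 0 -9/2; 3 -2 26; 0 0 1]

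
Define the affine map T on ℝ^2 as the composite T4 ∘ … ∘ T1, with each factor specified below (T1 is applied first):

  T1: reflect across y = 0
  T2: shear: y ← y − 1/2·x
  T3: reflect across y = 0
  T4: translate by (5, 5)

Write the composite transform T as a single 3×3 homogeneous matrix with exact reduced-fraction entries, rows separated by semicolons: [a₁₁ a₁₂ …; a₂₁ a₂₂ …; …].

T = [1 0 5; 1/2 1 5; 0 0 1]

T1 = [1 0 0; 0 -1 0; 0 0 1]
T2·T1 = [1 0 0; -1/2 -1 0; 0 0 1]
T3·…·T1 = [1 0 0; 1/2 1 0; 0 0 1]
T4·…·T1 = [1 0 5; 1/2 1 5; 0 0 1]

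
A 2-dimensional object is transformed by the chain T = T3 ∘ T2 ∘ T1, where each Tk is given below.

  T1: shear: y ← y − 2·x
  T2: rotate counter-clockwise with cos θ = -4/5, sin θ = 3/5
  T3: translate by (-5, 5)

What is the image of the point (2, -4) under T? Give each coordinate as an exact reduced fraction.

T1 shear: y ← y − 2·x: (2, -4) → (2, -8)
T2 rotate counter-clockwise with cos θ = -4/5, sin θ = 3/5: (2, -8) → (16/5, 38/5)
T3 translate by (-5, 5): (16/5, 38/5) → (-9/5, 63/5)

T(p) = (-9/5, 63/5)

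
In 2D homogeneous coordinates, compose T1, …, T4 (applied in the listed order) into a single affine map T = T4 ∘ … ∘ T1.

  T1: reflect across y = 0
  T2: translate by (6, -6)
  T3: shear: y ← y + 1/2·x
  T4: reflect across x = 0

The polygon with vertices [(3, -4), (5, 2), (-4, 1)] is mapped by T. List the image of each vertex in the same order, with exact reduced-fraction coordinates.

image vertices: (-9, 5/2), (-11, -5/2), (-2, -6)

T1 reflect across y = 0: (3, -4) → (3, 4); (5, 2) → (5, -2); (-4, 1) → (-4, -1)
T2 translate by (6, -6): (3, 4) → (9, -2); (5, -2) → (11, -8); (-4, -1) → (2, -7)
T3 shear: y ← y + 1/2·x: (9, -2) → (9, 5/2); (11, -8) → (11, -5/2); (2, -7) → (2, -6)
T4 reflect across x = 0: (9, 5/2) → (-9, 5/2); (11, -5/2) → (-11, -5/2); (2, -6) → (-2, -6)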